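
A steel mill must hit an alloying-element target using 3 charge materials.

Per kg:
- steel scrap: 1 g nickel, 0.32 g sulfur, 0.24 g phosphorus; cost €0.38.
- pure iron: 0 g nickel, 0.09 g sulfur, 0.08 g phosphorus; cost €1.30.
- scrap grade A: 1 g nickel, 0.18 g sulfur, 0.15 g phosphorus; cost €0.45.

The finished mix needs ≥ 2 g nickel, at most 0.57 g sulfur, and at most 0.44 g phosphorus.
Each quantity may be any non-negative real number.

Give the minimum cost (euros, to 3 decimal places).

Let x1 = kg of steel scrap, x2 = kg of pure iron, x3 = kg of scrap grade A.
Minimise 0.38x1 + 1.3x2 + 0.45x3 s.t.:
  1x1 + 1x3 ≥ 2   (nickel)
  0.32x1 + 0.09x2 + 0.18x3 ≤ 0.57   (sulfur)
  0.24x1 + 0.08x2 + 0.15x3 ≤ 0.44   (phosphorus)
  x1, x2, x3 ≥ 0.
The cheapest feasible vertex uses only steel scrap, scrap grade A; pure iron is not used. There the nickel and sulfur constraints are tight.
So steel scrap = 1.5 kg, scrap grade A = 0.5 kg.
Objective = 0.38·1.5 + 0.45·0.5 = 0.79500.

€0.795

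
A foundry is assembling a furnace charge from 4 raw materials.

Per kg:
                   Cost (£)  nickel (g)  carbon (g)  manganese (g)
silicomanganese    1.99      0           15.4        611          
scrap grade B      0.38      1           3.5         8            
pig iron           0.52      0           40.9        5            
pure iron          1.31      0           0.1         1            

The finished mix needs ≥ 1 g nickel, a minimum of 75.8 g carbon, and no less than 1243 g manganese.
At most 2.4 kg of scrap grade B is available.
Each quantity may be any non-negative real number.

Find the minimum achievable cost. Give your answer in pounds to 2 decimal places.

£4.91

Let x1 = kg of silicomanganese, x2 = kg of scrap grade B, x3 = kg of pig iron, x4 = kg of pure iron.
Minimise 1.99x1 + 0.38x2 + 0.52x3 + 1.31x4 with:
  1x2 ≥ 1   (nickel)
  15.4x1 + 3.5x2 + 40.9x3 + 0.1x4 ≥ 75.8   (carbon)
  611x1 + 8x2 + 5x3 + 1x4 ≥ 1243   (manganese)
  x2 ≤ 2.4
  x1, x2, x3, x4 ≥ 0.
At the optimum only silicomanganese, scrap grade B, pig iron are positive (pure iron = 0). The nickel, carbon, manganese requirements are met with equality.
Solving gives x1 = 2.013, x2 = 1, x3 = 1.01.
Objective = 1.99·2.013 + 0.38·1 + 0.52·1.01 = 4.9111.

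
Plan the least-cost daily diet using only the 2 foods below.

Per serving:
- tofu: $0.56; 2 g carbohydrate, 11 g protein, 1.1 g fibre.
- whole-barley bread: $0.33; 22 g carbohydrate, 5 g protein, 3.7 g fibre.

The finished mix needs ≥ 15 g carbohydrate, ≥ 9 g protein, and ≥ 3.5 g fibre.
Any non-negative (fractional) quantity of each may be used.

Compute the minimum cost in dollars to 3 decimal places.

Let x1 = servings of tofu, x2 = servings of whole-barley bread.
min 0.56x1 + 0.33x2 s.t.:
  2x1 + 22x2 ≥ 15   (carbohydrate)
  11x1 + 5x2 ≥ 9   (protein)
  1.1x1 + 3.7x2 ≥ 3.5   (fibre)
  x1, x2 ≥ 0.
Both inputs are positive at the optimum. The protein and fibre requirements are met with equality.
That vertex is x1 = 0.44886, x2 = 0.8125.
Total cost: 0.56·0.44886 + 0.33·0.8125 = 0.51949.

$0.519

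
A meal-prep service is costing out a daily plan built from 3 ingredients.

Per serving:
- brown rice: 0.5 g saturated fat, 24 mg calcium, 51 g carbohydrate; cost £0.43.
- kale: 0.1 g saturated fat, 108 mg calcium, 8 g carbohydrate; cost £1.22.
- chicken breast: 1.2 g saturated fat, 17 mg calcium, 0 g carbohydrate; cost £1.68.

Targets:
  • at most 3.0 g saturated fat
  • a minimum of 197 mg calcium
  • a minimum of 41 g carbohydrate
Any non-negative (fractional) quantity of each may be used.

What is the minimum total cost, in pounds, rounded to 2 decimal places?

Let x1 = servings of brown rice, x2 = servings of kale, x3 = servings of chicken breast.
min 0.43x1 + 1.22x2 + 1.68x3 with:
  0.5x1 + 0.1x2 + 1.2x3 ≤ 3   (saturated fat)
  24x1 + 108x2 + 17x3 ≥ 197   (calcium)
  51x1 + 8x2 ≥ 41   (carbohydrate)
  x1, x2, x3 ≥ 0.
At the optimum only brown rice, kale are positive (chicken breast = 0). Binding constraints: calcium and carbohydrate.
So brown rice = 0.5365 servings, kale = 1.705 servings.
Hence cost = 0.43·0.5365 + 1.22·1.705 = £2.3108.

£2.31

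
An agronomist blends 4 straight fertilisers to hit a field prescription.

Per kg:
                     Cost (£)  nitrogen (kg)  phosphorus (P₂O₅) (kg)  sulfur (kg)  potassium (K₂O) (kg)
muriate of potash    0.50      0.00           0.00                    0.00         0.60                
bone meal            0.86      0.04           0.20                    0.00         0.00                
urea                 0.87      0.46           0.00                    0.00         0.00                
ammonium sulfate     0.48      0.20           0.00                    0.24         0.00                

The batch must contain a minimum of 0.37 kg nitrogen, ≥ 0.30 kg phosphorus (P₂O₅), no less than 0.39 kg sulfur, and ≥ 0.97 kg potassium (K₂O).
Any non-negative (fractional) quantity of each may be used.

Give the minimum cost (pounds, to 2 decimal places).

Let x1 = kg of muriate of potash, x2 = kg of bone meal, x3 = kg of urea, x4 = kg of ammonium sulfate.
Minimize 0.5x1 + 0.86x2 + 0.87x3 + 0.48x4 with:
  0.04x2 + 0.46x3 + 0.2x4 ≥ 0.37   (nitrogen)
  0.2x2 ≥ 0.3   (phosphorus (P₂O₅))
  0.24x4 ≥ 0.39   (sulfur)
  0.6x1 ≥ 0.97   (potassium (K₂O))
  x1, x2, x3, x4 ≥ 0.
At the optimum only muriate of potash, bone meal, ammonium sulfate are positive (urea = 0). Binding constraints: phosphorus (P₂O₅), sulfur, potassium (K₂O).
Optimal quantities: muriate of potash = 1.617 kg, bone meal = 1.5 kg, ammonium sulfate = 1.625 kg.
Objective = 0.5·1.617 + 0.86·1.5 + 0.48·1.625 = 2.8785.

£2.88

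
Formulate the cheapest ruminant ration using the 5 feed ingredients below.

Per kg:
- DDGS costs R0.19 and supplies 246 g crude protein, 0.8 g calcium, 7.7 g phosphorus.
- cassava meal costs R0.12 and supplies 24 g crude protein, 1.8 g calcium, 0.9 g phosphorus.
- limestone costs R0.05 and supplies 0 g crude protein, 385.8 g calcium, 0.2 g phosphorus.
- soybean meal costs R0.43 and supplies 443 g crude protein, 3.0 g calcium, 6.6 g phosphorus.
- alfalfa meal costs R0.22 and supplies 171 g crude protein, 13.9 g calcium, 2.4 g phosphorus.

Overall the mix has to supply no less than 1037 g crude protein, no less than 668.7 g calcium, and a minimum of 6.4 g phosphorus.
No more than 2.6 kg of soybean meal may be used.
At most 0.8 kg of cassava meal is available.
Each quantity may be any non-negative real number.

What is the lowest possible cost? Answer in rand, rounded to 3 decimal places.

R0.887

Let x1 = kg of DDGS, x2 = kg of cassava meal, x3 = kg of limestone, x4 = kg of soybean meal, x5 = kg of alfalfa meal.
min 0.19x1 + 0.12x2 + 0.05x3 + 0.43x4 + 0.22x5 s.t.:
  246x1 + 24x2 + 443x4 + 171x5 ≥ 1037   (crude protein)
  0.8x1 + 1.8x2 + 385.8x3 + 3x4 + 13.9x5 ≥ 668.7   (calcium)
  7.7x1 + 0.9x2 + 0.2x3 + 6.6x4 + 2.4x5 ≥ 6.4   (phosphorus)
  x4 ≤ 2.6
  x2 ≤ 0.8
  x1, x2, x3, x4, x5 ≥ 0.
At the optimum only DDGS, limestone are positive (cassava meal, soybean meal, alfalfa meal = 0). There the crude protein and calcium constraints are tight.
Optimal quantities: DDGS = 4.215 kg, limestone = 1.725 kg.
Objective = 0.19·4.215 + 0.05·1.725 = 0.88710.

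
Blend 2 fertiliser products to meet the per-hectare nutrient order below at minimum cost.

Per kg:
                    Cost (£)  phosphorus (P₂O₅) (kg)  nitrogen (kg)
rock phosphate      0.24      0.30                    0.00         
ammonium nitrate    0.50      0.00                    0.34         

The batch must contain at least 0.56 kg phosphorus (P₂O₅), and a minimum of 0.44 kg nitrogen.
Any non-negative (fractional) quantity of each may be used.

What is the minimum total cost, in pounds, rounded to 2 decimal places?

£1.10

Let x1 = kg of rock phosphate, x2 = kg of ammonium nitrate.
Minimize 0.24x1 + 0.5x2 subject to:
  0.3x1 ≥ 0.56   (phosphorus (P₂O₅))
  0.34x2 ≥ 0.44   (nitrogen)
  x1, x2 ≥ 0.
Both inputs are positive at the optimum. Binding constraints: phosphorus (P₂O₅) and nitrogen.
Optimal quantities: rock phosphate = 1.867 kg, ammonium nitrate = 1.294 kg.
Hence cost = 0.24·1.867 + 0.5·1.294 = £1.0951.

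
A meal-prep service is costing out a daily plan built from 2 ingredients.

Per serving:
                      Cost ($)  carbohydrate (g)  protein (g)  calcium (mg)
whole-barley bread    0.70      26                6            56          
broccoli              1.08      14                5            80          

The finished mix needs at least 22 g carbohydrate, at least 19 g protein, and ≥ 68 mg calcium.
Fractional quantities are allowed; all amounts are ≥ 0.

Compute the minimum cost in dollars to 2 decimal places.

Set it up as a linear program. Let x1 = servings of whole-barley bread, x2 = servings of broccoli.
Minimise 0.7x1 + 1.08x2 s.t.:
  26x1 + 14x2 ≥ 22   (carbohydrate)
  6x1 + 5x2 ≥ 19   (protein)
  56x1 + 80x2 ≥ 68   (calcium)
  x1, x2 ≥ 0.
The cheapest feasible vertex uses only whole-barley bread; broccoli is not used. The protein requirement is met with equality.
Solving gives x1 = 3.167.
Hence cost = 0.7·3.167 = $2.2169.

$2.22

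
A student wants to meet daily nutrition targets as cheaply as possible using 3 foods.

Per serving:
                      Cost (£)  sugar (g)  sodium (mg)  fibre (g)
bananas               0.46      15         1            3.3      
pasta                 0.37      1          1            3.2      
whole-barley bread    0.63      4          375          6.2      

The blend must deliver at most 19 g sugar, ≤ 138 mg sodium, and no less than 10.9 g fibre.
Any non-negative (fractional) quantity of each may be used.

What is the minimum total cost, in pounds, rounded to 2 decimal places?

Let x1 = servings of bananas, x2 = servings of pasta, x3 = servings of whole-barley bread.
Minimize 0.46x1 + 0.37x2 + 0.63x3 subject to:
  15x1 + 1x2 + 4x3 ≤ 19   (sugar)
  1x1 + 1x2 + 375x3 ≤ 138   (sodium)
  3.3x1 + 3.2x2 + 6.2x3 ≥ 10.9   (fibre)
  x1, x2, x3 ≥ 0.
The cheapest feasible vertex uses only pasta, whole-barley bread; bananas is not used. There the sodium and fibre constraints are tight.
That vertex is x2 = 2.707, x3 = 0.3608.
Cost = 0.37·2.707 + 0.63·0.3608 = 1.2289.

£1.23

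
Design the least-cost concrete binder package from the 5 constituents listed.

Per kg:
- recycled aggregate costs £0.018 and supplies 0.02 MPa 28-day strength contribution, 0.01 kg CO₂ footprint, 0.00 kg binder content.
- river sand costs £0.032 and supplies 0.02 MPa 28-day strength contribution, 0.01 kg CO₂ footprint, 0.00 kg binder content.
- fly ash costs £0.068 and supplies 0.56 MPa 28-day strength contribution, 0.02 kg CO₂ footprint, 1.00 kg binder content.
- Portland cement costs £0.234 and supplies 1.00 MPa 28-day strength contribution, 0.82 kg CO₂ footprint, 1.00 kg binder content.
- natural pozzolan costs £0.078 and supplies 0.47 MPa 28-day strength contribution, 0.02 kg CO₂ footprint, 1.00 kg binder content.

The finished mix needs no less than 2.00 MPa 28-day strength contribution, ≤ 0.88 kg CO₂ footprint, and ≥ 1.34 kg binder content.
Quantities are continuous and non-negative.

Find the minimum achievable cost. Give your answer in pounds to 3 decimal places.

£0.243

This is a linear program. Let x1 = kg of recycled aggregate, x2 = kg of river sand, x3 = kg of fly ash, x4 = kg of Portland cement, x5 = kg of natural pozzolan.
Minimise 0.018x1 + 0.032x2 + 0.068x3 + 0.234x4 + 0.078x5 with:
  0.02x1 + 0.02x2 + 0.56x3 + 1x4 + 0.47x5 ≥ 2   (28-day strength contribution)
  0.01x1 + 0.01x2 + 0.02x3 + 0.82x4 + 0.02x5 ≤ 0.88   (CO₂ footprint)
  1x3 + 1x4 + 1x5 ≥ 1.34   (binder content)
  x1, x2, x3, x4, x5 ≥ 0.
At the optimum only fly ash is positive (recycled aggregate, river sand, Portland cement, natural pozzolan = 0). The 28-day strength contribution requirement is met with equality.
That vertex is x3 = 3.571.
Total cost: 0.068·3.571 = 0.24283.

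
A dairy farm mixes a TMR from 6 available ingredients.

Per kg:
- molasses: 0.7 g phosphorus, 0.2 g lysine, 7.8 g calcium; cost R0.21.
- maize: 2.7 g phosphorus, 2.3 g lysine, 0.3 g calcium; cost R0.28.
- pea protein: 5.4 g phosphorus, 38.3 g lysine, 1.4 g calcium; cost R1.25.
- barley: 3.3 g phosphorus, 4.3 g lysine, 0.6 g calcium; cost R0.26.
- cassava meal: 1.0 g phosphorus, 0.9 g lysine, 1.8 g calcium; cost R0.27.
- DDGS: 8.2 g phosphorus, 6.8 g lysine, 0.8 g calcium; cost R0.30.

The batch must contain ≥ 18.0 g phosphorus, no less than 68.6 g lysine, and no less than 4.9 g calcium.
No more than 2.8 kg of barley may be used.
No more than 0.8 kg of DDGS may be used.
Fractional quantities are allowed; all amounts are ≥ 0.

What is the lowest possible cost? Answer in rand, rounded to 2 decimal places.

R2.45

Let x1 = kg of molasses, x2 = kg of maize, x3 = kg of pea protein, x4 = kg of barley, x5 = kg of cassava meal, x6 = kg of DDGS.
Minimize 0.21x1 + 0.28x2 + 1.25x3 + 0.26x4 + 0.27x5 + 0.3x6 subject to:
  0.7x1 + 2.7x2 + 5.4x3 + 3.3x4 + 1x5 + 8.2x6 ≥ 18   (phosphorus)
  0.2x1 + 2.3x2 + 38.3x3 + 4.3x4 + 0.9x5 + 6.8x6 ≥ 68.6   (lysine)
  7.8x1 + 0.3x2 + 1.4x3 + 0.6x4 + 1.8x5 + 0.8x6 ≥ 4.9   (calcium)
  x4 ≤ 2.8
  x6 ≤ 0.8
  x1, x2, x3, x4, x5, x6 ≥ 0.
The optimal basis is {molasses, pea protein, barley, DDGS}; maize, cassava meal drop out. Binding constraints: phosphorus, lysine, calcium, the DDGS cap.
Solving gives x1 = 0.1998, x3 = 1.548, x4 = 0.8912, x6 = 0.8.
Total cost: 0.21·0.1998 + 1.25·1.548 + 0.26·0.8912 + 0.3·0.8 = 2.4487.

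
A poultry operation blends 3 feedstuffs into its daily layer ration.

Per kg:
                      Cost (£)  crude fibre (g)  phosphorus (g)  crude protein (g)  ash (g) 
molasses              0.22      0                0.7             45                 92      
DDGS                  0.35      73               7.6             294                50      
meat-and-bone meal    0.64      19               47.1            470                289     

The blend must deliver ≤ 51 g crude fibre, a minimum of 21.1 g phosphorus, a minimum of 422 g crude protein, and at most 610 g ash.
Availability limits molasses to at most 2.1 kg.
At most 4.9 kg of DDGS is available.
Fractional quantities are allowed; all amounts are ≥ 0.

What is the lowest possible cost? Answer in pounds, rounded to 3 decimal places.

£0.547

Set it up as a linear program. Let x1 = kg of molasses, x2 = kg of DDGS, x3 = kg of meat-and-bone meal.
Minimize 0.22x1 + 0.35x2 + 0.64x3 s.t.:
  73x2 + 19x3 ≤ 51   (crude fibre)
  0.7x1 + 7.6x2 + 47.1x3 ≥ 21.1   (phosphorus)
  45x1 + 294x2 + 470x3 ≥ 422   (crude protein)
  92x1 + 50x2 + 289x3 ≤ 610   (ash)
  x1 ≤ 2.1
  x2 ≤ 4.9
  x1, x2, x3 ≥ 0.
At the optimum only DDGS, meat-and-bone meal are positive (molasses = 0). There the crude fibre and crude protein constraints are tight.
Solving gives x2 = 0.5554, x3 = 0.5505.
Hence cost = 0.35·0.5554 + 0.64·0.5505 = £0.54671.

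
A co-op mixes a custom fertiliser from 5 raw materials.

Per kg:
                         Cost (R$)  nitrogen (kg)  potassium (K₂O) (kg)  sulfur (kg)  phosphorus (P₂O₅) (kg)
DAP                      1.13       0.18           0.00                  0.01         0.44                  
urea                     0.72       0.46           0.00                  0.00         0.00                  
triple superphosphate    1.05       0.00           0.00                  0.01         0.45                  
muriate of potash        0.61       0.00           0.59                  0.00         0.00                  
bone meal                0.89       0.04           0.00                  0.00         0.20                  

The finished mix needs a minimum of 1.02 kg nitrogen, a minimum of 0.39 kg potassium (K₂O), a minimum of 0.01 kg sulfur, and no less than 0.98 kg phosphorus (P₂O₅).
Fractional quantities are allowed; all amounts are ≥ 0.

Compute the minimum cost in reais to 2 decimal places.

Let x1 = kg of DAP, x2 = kg of urea, x3 = kg of triple superphosphate, x4 = kg of muriate of potash, x5 = kg of bone meal.
Minimise 1.13x1 + 0.72x2 + 1.05x3 + 0.61x4 + 0.89x5 with:
  0.18x1 + 0.46x2 + 0.04x5 ≥ 1.02   (nitrogen)
  0.59x4 ≥ 0.39   (potassium (K₂O))
  0.01x1 + 0.01x3 ≥ 0.01   (sulfur)
  0.44x1 + 0.45x3 + 0.2x5 ≥ 0.98   (phosphorus (P₂O₅))
  x1, x2, x3, x4, x5 ≥ 0.
The optimal basis is {DAP, urea, muriate of potash}; triple superphosphate, bone meal drop out. There the nitrogen, potassium (K₂O), phosphorus (P₂O₅) constraints are tight.
Optimal quantities: DAP = 2.227 kg, urea = 1.346 kg, muriate of potash = 0.661 kg.
Cost = 1.13·2.227 + 0.72·1.346 + 0.61·0.661 = 3.8888.

R$3.89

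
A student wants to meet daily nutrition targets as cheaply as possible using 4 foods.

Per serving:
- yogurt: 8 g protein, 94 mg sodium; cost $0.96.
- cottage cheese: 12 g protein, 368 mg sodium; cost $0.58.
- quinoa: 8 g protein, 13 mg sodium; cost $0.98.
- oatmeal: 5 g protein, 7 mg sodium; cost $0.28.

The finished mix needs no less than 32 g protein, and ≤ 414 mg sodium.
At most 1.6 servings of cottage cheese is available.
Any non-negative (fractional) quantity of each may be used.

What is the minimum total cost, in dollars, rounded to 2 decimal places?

This is a linear program. Let x1 = servings of yogurt, x2 = servings of cottage cheese, x3 = servings of quinoa, x4 = servings of oatmeal.
min 0.96x1 + 0.58x2 + 0.98x3 + 0.28x4 with:
  8x1 + 12x2 + 8x3 + 5x4 ≥ 32   (protein)
  94x1 + 368x2 + 13x3 + 7x4 ≤ 414   (sodium)
  x2 ≤ 1.6
  x1, x2, x3, x4 ≥ 0.
The optimal basis is {cottage cheese, oatmeal}; yogurt, quinoa drop out. There the protein and sodium constraints are tight.
That vertex is x2 = 1.051, x4 = 3.877.
Hence cost = 0.58·1.051 + 0.28·3.877 = $1.6951.

$1.70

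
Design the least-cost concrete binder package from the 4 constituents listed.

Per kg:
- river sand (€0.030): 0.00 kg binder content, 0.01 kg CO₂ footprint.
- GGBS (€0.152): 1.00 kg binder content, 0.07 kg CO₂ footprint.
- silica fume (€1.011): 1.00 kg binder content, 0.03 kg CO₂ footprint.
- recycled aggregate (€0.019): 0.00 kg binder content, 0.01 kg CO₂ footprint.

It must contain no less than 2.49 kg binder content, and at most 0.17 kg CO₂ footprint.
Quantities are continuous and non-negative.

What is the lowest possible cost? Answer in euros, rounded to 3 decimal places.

€0.471

Treat it as an LP. Let x1 = kg of river sand, x2 = kg of GGBS, x3 = kg of silica fume, x4 = kg of recycled aggregate.
min 0.03x1 + 0.152x2 + 1.011x3 + 0.019x4 with:
  1x2 + 1x3 ≥ 2.49   (binder content)
  0.01x1 + 0.07x2 + 0.03x3 + 0.01x4 ≤ 0.17   (CO₂ footprint)
  x1, x2, x3, x4 ≥ 0.
The cheapest feasible vertex uses only GGBS, silica fume; river sand, recycled aggregate are not used. The binder content and CO₂ footprint requirements are met with equality.
That vertex is x2 = 2.382, x3 = 0.1075.
Cost = 0.152·2.382 + 1.011·0.1075 = 0.47075.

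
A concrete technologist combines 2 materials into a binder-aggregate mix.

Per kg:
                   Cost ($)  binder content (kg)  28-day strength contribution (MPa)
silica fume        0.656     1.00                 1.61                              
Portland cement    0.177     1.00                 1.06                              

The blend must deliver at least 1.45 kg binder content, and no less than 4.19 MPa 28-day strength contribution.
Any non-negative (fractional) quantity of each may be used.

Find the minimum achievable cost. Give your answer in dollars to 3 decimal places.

Set it up as a linear program. Let x1 = kg of silica fume, x2 = kg of Portland cement.
Minimize 0.656x1 + 0.177x2 s.t.:
  1x1 + 1x2 ≥ 1.45   (binder content)
  1.61x1 + 1.06x2 ≥ 4.19   (28-day strength contribution)
  x1, x2 ≥ 0.
The minimum-cost mix takes nothing from silica fume — only Portland cement. The 28-day strength contribution requirement is met with equality.
So Portland cement = 3.953 kg.
Hence cost = 0.177·3.953 = $0.69968.

$0.700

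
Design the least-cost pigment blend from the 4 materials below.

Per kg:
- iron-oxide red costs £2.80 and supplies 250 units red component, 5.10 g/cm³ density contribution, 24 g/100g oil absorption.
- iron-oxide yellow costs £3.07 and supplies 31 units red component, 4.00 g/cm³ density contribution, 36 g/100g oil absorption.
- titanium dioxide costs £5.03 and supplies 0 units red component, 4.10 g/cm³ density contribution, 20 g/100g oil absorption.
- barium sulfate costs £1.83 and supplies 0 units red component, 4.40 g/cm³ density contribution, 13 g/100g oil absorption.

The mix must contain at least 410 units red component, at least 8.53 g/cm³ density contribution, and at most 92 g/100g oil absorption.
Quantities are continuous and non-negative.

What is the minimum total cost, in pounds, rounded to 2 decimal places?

This is a linear program. Let x1 = kg of iron-oxide red, x2 = kg of iron-oxide yellow, x3 = kg of titanium dioxide, x4 = kg of barium sulfate.
Minimise 2.8x1 + 3.07x2 + 5.03x3 + 1.83x4 s.t.:
  250x1 + 31x2 ≥ 410   (red component)
  5.1x1 + 4x2 + 4.1x3 + 4.4x4 ≥ 8.53   (density contribution)
  24x1 + 36x2 + 20x3 + 13x4 ≤ 92   (oil absorption)
  x1, x2, x3, x4 ≥ 0.
At the optimum only iron-oxide red, barium sulfate are positive (iron-oxide yellow, titanium dioxide = 0). The red component and density contribution requirements are met with equality.
Optimal quantities: iron-oxide red = 1.64 kg, barium sulfate = 0.03773 kg.
Hence cost = 2.8·1.64 + 1.83·0.03773 = £4.6610.

£4.66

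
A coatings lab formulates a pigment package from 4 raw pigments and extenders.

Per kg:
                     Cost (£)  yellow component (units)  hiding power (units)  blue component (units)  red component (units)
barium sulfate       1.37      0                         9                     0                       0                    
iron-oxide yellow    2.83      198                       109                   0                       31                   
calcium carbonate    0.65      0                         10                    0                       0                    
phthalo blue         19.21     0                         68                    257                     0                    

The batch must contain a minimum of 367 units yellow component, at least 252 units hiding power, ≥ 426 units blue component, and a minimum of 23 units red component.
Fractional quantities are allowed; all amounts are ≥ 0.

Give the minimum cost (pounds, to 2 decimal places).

Set it up as a linear program. Let x1 = kg of barium sulfate, x2 = kg of iron-oxide yellow, x3 = kg of calcium carbonate, x4 = kg of phthalo blue.
min 1.37x1 + 2.83x2 + 0.65x3 + 19.21x4 subject to:
  198x2 ≥ 367   (yellow component)
  9x1 + 109x2 + 10x3 + 68x4 ≥ 252   (hiding power)
  257x4 ≥ 426   (blue component)
  31x2 ≥ 23   (red component)
  x1, x2, x3, x4 ≥ 0.
The minimum-cost mix takes nothing from barium sulfate, calcium carbonate — only iron-oxide yellow, phthalo blue. There the yellow component and blue component constraints are tight.
Optimal quantities: iron-oxide yellow = 1.8535 kg, phthalo blue = 1.6576 kg.
Total cost: 2.83·1.8535 + 19.21·1.6576 = 37.0879.

£37.09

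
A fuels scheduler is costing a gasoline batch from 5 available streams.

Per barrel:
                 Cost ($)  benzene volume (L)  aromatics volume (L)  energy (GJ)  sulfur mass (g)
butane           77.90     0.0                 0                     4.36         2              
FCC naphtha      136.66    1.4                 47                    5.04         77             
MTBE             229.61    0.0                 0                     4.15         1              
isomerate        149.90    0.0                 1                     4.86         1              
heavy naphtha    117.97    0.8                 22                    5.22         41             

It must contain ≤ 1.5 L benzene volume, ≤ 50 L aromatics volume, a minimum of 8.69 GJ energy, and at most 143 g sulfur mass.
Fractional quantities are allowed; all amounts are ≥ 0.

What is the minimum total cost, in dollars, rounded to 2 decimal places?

$155.26

Treat it as an LP. Let x1 = barrels of butane, x2 = barrels of FCC naphtha, x3 = barrels of MTBE, x4 = barrels of isomerate, x5 = barrels of heavy naphtha.
Minimise 77.9x1 + 136.66x2 + 229.61x3 + 149.9x4 + 117.97x5 subject to:
  1.4x2 + 0.8x5 ≤ 1.5   (benzene volume)
  47x2 + 1x4 + 22x5 ≤ 50   (aromatics volume)
  4.36x1 + 5.04x2 + 4.15x3 + 4.86x4 + 5.22x5 ≥ 8.69   (energy)
  2x1 + 77x2 + 1x3 + 1x4 + 41x5 ≤ 143   (sulfur mass)
  x1, x2, x3, x4, x5 ≥ 0.
The minimum-cost mix takes nothing from FCC naphtha, MTBE, isomerate, heavy naphtha — only butane. There the energy constraint is tight.
That vertex is x1 = 1.9931.
Objective = 77.9·1.9931 = 155.2625.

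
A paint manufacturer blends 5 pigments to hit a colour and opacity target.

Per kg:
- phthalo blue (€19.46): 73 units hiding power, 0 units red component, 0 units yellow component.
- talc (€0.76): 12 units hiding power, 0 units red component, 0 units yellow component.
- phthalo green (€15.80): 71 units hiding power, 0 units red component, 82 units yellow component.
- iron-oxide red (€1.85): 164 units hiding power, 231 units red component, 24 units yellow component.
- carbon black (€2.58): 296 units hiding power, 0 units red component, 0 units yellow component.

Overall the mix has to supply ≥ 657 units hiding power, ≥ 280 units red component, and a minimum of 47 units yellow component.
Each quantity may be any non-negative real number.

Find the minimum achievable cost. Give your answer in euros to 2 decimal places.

€6.55

Let x1 = kg of phthalo blue, x2 = kg of talc, x3 = kg of phthalo green, x4 = kg of iron-oxide red, x5 = kg of carbon black.
Minimize 19.46x1 + 0.76x2 + 15.8x3 + 1.85x4 + 2.58x5 with:
  73x1 + 12x2 + 71x3 + 164x4 + 296x5 ≥ 657   (hiding power)
  231x4 ≥ 280   (red component)
  82x3 + 24x4 ≥ 47   (yellow component)
  x1, x2, x3, x4, x5 ≥ 0.
The minimum-cost mix takes nothing from phthalo blue, talc, phthalo green — only iron-oxide red, carbon black. Binding constraints: hiding power and yellow component.
So iron-oxide red = 1.958 kg, carbon black = 1.135 kg.
Cost = 1.85·1.958 + 2.58·1.135 = 6.5506.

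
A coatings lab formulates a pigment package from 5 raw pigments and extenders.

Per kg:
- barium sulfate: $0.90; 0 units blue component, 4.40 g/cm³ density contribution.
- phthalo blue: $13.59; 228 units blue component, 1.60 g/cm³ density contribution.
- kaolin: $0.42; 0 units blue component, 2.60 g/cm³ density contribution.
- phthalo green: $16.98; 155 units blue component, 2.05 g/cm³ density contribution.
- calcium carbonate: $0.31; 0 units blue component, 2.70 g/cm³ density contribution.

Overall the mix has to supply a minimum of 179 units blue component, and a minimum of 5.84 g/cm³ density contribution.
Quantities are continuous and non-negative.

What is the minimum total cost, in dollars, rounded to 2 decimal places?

$11.20

Let x1 = kg of barium sulfate, x2 = kg of phthalo blue, x3 = kg of kaolin, x4 = kg of phthalo green, x5 = kg of calcium carbonate.
Minimise 0.9x1 + 13.59x2 + 0.42x3 + 16.98x4 + 0.31x5 with:
  228x2 + 155x4 ≥ 179   (blue component)
  4.4x1 + 1.6x2 + 2.6x3 + 2.05x4 + 2.7x5 ≥ 5.84   (density contribution)
  x1, x2, x3, x4, x5 ≥ 0.
The cheapest feasible vertex uses only phthalo blue, calcium carbonate; barium sulfate, kaolin, phthalo green are not used. The blue component and density contribution requirements are met with equality.
Optimal quantities: phthalo blue = 0.7851 kg, calcium carbonate = 1.698 kg.
Objective = 13.59·0.7851 + 0.31·1.698 = 11.1959.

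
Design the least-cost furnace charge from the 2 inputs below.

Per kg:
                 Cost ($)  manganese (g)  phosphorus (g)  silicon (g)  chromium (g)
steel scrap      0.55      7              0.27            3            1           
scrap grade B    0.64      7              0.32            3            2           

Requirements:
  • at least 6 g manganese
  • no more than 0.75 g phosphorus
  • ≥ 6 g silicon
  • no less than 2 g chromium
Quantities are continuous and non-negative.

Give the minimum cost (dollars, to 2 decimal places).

Let x1 = kg of steel scrap, x2 = kg of scrap grade B.
min 0.55x1 + 0.64x2 subject to:
  7x1 + 7x2 ≥ 6   (manganese)
  0.27x1 + 0.32x2 ≤ 0.75   (phosphorus)
  3x1 + 3x2 ≥ 6   (silicon)
  1x1 + 2x2 ≥ 2   (chromium)
  x1, x2 ≥ 0.
At the optimum only steel scrap is positive (scrap grade B = 0). Binding constraints: silicon and chromium.
Optimal quantities: steel scrap = 2 kg.
Total cost: 0.55·2 = 1.1000.

$1.10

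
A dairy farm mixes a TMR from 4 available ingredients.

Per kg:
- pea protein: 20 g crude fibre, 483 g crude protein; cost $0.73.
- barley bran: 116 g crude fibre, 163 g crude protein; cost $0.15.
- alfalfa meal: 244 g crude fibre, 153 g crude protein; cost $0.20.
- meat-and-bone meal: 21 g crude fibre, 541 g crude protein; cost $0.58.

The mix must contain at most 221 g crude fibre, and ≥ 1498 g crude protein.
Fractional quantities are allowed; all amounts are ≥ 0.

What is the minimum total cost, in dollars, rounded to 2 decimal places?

$1.57

Treat it as an LP. Let x1 = kg of pea protein, x2 = kg of barley bran, x3 = kg of alfalfa meal, x4 = kg of meat-and-bone meal.
Minimize 0.73x1 + 0.15x2 + 0.2x3 + 0.58x4 s.t.:
  20x1 + 116x2 + 244x3 + 21x4 ≤ 221   (crude fibre)
  483x1 + 163x2 + 153x3 + 541x4 ≥ 1498   (crude protein)
  x1, x2, x3, x4 ≥ 0.
At the optimum only barley bran, meat-and-bone meal are positive (pea protein, alfalfa meal = 0). There the crude fibre and crude protein constraints are tight.
That vertex is x2 = 1.485, x4 = 2.322.
Total cost: 0.15·1.485 + 0.58·2.322 = 1.5695.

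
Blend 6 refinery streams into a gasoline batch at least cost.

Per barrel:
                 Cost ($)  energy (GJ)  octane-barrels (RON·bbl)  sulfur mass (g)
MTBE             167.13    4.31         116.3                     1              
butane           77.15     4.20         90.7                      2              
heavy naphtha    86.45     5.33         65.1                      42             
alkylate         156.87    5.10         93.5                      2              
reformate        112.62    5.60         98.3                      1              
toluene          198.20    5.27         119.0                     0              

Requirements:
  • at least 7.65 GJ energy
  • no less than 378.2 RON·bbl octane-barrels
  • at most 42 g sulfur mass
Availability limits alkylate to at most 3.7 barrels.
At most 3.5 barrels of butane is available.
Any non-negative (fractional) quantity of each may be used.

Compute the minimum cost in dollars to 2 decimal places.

Let x1 = barrels of MTBE, x2 = barrels of butane, x3 = barrels of heavy naphtha, x4 = barrels of alkylate, x5 = barrels of reformate, x6 = barrels of toluene.
Minimize 167.13x1 + 77.15x2 + 86.45x3 + 156.87x4 + 112.62x5 + 198.2x6 s.t.:
  4.31x1 + 4.2x2 + 5.33x3 + 5.1x4 + 5.6x5 + 5.27x6 ≥ 7.65   (energy)
  116.3x1 + 90.7x2 + 65.1x3 + 93.5x4 + 98.3x5 + 119x6 ≥ 378.2   (octane-barrels)
  1x1 + 2x2 + 42x3 + 2x4 + 1x5 ≤ 42   (sulfur mass)
  x4 ≤ 3.7
  x2 ≤ 3.5
  x1, x2, x3, x4, x5, x6 ≥ 0.
The cheapest feasible vertex uses only butane, reformate; MTBE, heavy naphtha, alkylate, toluene are not used. There the octane-barrels and the butane cap constraints are tight.
So butane = 3.5 barrels, reformate = 0.618 barrels.
Cost = 77.15·3.5 + 112.62·0.618 = 339.6242.

$339.62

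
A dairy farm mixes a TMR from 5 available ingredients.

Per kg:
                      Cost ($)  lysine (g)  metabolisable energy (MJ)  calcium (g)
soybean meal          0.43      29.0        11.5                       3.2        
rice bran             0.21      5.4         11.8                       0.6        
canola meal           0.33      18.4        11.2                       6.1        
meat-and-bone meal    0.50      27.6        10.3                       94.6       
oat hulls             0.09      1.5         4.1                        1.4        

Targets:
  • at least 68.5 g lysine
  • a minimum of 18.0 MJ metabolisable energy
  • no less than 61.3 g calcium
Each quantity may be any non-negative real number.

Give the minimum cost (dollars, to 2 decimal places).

$1.07

Let x1 = kg of soybean meal, x2 = kg of rice bran, x3 = kg of canola meal, x4 = kg of meat-and-bone meal, x5 = kg of oat hulls.
Minimize 0.43x1 + 0.21x2 + 0.33x3 + 0.5x4 + 0.09x5 with:
  29x1 + 5.4x2 + 18.4x3 + 27.6x4 + 1.5x5 ≥ 68.5   (lysine)
  11.5x1 + 11.8x2 + 11.2x3 + 10.3x4 + 4.1x5 ≥ 18   (metabolisable energy)
  3.2x1 + 0.6x2 + 6.1x3 + 94.6x4 + 1.4x5 ≥ 61.3   (calcium)
  x1, x2, x3, x4, x5 ≥ 0.
The minimum-cost mix takes nothing from rice bran, canola meal, oat hulls — only soybean meal, meat-and-bone meal. Binding constraints: lysine and calcium.
That vertex is x1 = 1.803, x4 = 0.587.
Cost = 0.43·1.803 + 0.5·0.587 = 1.0688.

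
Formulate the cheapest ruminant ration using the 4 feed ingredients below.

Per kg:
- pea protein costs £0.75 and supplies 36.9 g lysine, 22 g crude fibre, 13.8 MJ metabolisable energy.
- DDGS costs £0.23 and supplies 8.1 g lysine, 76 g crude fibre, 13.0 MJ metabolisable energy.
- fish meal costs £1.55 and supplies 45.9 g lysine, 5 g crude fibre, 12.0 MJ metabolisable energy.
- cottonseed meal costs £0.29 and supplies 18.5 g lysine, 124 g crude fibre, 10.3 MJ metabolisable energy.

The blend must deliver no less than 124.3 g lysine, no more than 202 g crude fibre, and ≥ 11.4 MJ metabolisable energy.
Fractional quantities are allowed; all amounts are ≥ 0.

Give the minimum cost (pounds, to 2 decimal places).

£2.43

Treat it as an LP. Let x1 = kg of pea protein, x2 = kg of DDGS, x3 = kg of fish meal, x4 = kg of cottonseed meal.
Minimise 0.75x1 + 0.23x2 + 1.55x3 + 0.29x4 with:
  36.9x1 + 8.1x2 + 45.9x3 + 18.5x4 ≥ 124.3   (lysine)
  22x1 + 76x2 + 5x3 + 124x4 ≤ 202   (crude fibre)
  13.8x1 + 13x2 + 12x3 + 10.3x4 ≥ 11.4   (metabolisable energy)
  x1, x2, x3, x4 ≥ 0.
The optimal basis is {pea protein, cottonseed meal}; DDGS, fish meal drop out. Binding constraints: lysine and crude fibre.
Solving gives x1 = 2.801, x4 = 1.132.
Hence cost = 0.75·2.801 + 0.29·1.132 = £2.4290.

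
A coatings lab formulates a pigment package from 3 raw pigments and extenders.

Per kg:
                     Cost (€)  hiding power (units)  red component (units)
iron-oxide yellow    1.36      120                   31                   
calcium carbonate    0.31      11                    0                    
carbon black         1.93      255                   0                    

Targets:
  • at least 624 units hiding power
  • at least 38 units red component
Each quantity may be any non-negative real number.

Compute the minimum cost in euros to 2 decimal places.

€5.28

Set it up as a linear program. Let x1 = kg of iron-oxide yellow, x2 = kg of calcium carbonate, x3 = kg of carbon black.
min 1.36x1 + 0.31x2 + 1.93x3 s.t.:
  120x1 + 11x2 + 255x3 ≥ 624   (hiding power)
  31x1 ≥ 38   (red component)
  x1, x2, x3 ≥ 0.
The minimum-cost mix takes nothing from calcium carbonate — only iron-oxide yellow, carbon black. Binding constraints: hiding power and red component.
Optimal quantities: iron-oxide yellow = 1.226 kg, carbon black = 1.87 kg.
Hence cost = 1.36·1.226 + 1.93·1.87 = €5.2765.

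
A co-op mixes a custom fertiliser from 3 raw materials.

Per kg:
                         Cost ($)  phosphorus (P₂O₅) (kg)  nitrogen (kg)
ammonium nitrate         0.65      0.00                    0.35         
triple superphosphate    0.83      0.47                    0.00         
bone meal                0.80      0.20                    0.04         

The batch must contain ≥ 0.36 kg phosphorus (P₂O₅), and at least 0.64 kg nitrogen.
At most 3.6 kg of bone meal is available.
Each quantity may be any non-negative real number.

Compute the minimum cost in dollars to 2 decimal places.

$1.82

Treat it as an LP. Let x1 = kg of ammonium nitrate, x2 = kg of triple superphosphate, x3 = kg of bone meal.
Minimise 0.65x1 + 0.83x2 + 0.8x3 subject to:
  0.47x2 + 0.2x3 ≥ 0.36   (phosphorus (P₂O₅))
  0.35x1 + 0.04x3 ≥ 0.64   (nitrogen)
  x3 ≤ 3.6
  x1, x2, x3 ≥ 0.
The optimal basis is {ammonium nitrate, triple superphosphate}; bone meal drops out. There the phosphorus (P₂O₅) and nitrogen constraints are tight.
Optimal quantities: ammonium nitrate = 1.829 kg, triple superphosphate = 0.766 kg.
Total cost: 0.65·1.829 + 0.83·0.766 = 1.8246.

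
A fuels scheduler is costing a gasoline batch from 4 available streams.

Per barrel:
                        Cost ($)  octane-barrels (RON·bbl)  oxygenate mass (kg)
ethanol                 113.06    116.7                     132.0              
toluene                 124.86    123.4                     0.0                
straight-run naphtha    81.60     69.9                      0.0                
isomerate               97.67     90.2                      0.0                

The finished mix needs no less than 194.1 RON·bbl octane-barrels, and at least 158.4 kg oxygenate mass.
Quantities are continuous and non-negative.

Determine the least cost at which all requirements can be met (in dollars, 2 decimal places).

$188.05

This is a linear program. Let x1 = barrels of ethanol, x2 = barrels of toluene, x3 = barrels of straight-run naphtha, x4 = barrels of isomerate.
Minimize 113.06x1 + 124.86x2 + 81.6x3 + 97.67x4 subject to:
  116.7x1 + 123.4x2 + 69.9x3 + 90.2x4 ≥ 194.1   (octane-barrels)
  132x1 ≥ 158.4   (oxygenate mass)
  x1, x2, x3, x4 ≥ 0.
At the optimum only ethanol is positive (toluene, straight-run naphtha, isomerate = 0). There the octane-barrels constraint is tight.
So ethanol = 1.66324 barrels.
Cost = 113.06·1.66324 = 188.0459.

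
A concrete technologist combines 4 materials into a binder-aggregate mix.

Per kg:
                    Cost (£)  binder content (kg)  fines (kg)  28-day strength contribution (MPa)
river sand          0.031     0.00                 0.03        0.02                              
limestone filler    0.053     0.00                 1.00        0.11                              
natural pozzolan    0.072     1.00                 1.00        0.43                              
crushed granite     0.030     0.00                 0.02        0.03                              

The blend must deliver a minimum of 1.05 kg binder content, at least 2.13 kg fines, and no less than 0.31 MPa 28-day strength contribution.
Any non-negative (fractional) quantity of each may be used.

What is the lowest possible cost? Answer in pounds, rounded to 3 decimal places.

£0.133

Set it up as a linear program. Let x1 = kg of river sand, x2 = kg of limestone filler, x3 = kg of natural pozzolan, x4 = kg of crushed granite.
Minimize 0.031x1 + 0.053x2 + 0.072x3 + 0.03x4 with:
  1x3 ≥ 1.05   (binder content)
  0.03x1 + 1x2 + 1x3 + 0.02x4 ≥ 2.13   (fines)
  0.02x1 + 0.11x2 + 0.43x3 + 0.03x4 ≥ 0.31   (28-day strength contribution)
  x1, x2, x3, x4 ≥ 0.
The cheapest feasible vertex uses only limestone filler, natural pozzolan; river sand, crushed granite are not used. The binder content and fines requirements are met with equality.
Optimal quantities: limestone filler = 1.08 kg, natural pozzolan = 1.05 kg.
Objective = 0.053·1.08 + 0.072·1.05 = 0.13284.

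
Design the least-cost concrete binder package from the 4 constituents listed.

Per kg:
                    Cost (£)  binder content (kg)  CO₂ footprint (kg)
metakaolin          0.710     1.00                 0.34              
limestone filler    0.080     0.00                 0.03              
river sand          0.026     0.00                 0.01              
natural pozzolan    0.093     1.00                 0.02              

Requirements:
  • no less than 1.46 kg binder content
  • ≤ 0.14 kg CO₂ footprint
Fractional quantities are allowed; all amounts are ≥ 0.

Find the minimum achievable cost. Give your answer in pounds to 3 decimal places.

£0.136

Treat it as an LP. Let x1 = kg of metakaolin, x2 = kg of limestone filler, x3 = kg of river sand, x4 = kg of natural pozzolan.
Minimize 0.71x1 + 0.08x2 + 0.026x3 + 0.093x4 subject to:
  1x1 + 1x4 ≥ 1.46   (binder content)
  0.34x1 + 0.03x2 + 0.01x3 + 0.02x4 ≤ 0.14   (CO₂ footprint)
  x1, x2, x3, x4 ≥ 0.
The cheapest feasible vertex uses only natural pozzolan; metakaolin, limestone filler, river sand are not used. The binder content requirement is met with equality.
Optimal quantities: natural pozzolan = 1.46 kg.
Hence cost = 0.093·1.46 = £0.13578.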